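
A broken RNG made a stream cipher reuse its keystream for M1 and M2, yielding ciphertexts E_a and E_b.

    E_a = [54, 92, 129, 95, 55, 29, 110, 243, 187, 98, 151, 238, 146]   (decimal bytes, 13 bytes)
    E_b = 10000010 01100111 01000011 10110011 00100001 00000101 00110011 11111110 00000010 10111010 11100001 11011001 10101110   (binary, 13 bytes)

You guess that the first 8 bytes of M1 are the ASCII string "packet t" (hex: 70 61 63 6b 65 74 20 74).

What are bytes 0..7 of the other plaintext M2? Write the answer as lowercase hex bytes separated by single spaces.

c4 5a a1 87 73 6c 7d 79

First, E_a ⊕ E_b = (M1 ⊕ K) ⊕ (M2 ⊕ K) = M1 ⊕ M2, so the key drops out. Then M2 = (M1 ⊕ M2) ⊕ M1 over the first 8 bytes.
byte 0: (36 ⊕ 82) ⊕ 70 = b4 ⊕ 70 = c4
byte 1: (5c ⊕ 67) ⊕ 61 = 3b ⊕ 61 = 5a
byte 2: (81 ⊕ 43) ⊕ 63 = c2 ⊕ 63 = a1
byte 3: (5f ⊕ b3) ⊕ 6b = ec ⊕ 6b = 87
byte 4: (37 ⊕ 21) ⊕ 65 = 16 ⊕ 65 = 73
byte 5: (1d ⊕ 05) ⊕ 74 = 18 ⊕ 74 = 6c
byte 6: (6e ⊕ 33) ⊕ 20 = 5d ⊕ 20 = 7d
byte 7: (f3 ⊕ fe) ⊕ 74 = 0d ⊕ 74 = 79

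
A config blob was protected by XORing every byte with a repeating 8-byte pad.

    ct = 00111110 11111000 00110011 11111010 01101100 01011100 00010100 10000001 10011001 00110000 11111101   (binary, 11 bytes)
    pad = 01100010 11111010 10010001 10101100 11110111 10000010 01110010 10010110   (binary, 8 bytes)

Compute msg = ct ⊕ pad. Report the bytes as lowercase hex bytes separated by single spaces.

The 8-byte key repeats, so the effective keystream is 62 fa 91 ac f7 82 72 96 62 fa 91.
byte 0: 3e XOR 62 = 5c
byte 1: f8 XOR fa = 02
byte 2: 33 XOR 91 = a2
byte 3: fa XOR ac = 56
byte 4: 6c XOR f7 = 9b
byte 5: 5c XOR 82 = de
byte 6: 14 XOR 72 = 66
byte 7: 81 XOR 96 = 17
byte 8: 99 XOR 62 = fb
byte 9: 30 XOR fa = ca
byte 10: fd XOR 91 = 6c

5c 02 a2 56 9b de 66 17 fb ca 6c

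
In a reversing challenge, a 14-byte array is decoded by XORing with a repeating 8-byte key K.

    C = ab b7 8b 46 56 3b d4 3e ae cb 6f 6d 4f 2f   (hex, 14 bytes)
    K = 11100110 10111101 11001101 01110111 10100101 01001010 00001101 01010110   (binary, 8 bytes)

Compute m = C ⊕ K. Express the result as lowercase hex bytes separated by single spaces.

4d 0a 46 31 f3 71 d9 68 48 76 a2 1a ea 65

The 8-byte key repeats, so the effective keystream is e6 bd cd 77 a5 4a 0d 56 e6 bd cd 77 a5 4a.
byte 0: ab XOR e6 = 4d
byte 1: b7 XOR bd = 0a
byte 2: 8b XOR cd = 46
byte 3: 46 XOR 77 = 31
byte 4: 56 XOR a5 = f3
byte 5: 3b XOR 4a = 71
byte 6: d4 XOR 0d = d9
byte 7: 3e XOR 56 = 68
byte 8: ae XOR e6 = 48
byte 9: cb XOR bd = 76
byte 10: 6f XOR cd = a2
byte 11: 6d XOR 77 = 1a
byte 12: 4f XOR a5 = ea
byte 13: 2f XOR 4a = 65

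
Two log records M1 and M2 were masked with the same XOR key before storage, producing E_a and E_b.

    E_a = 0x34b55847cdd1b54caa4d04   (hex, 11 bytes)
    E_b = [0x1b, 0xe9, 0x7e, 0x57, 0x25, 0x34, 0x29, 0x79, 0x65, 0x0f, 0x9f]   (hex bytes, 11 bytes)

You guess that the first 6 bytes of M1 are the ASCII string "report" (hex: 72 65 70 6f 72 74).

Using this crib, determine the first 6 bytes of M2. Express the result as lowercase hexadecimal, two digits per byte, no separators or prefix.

First, E_a ⊕ E_b = (M1 ⊕ K) ⊕ (M2 ⊕ K) = M1 ⊕ M2, so the key drops out. Then M2 = (M1 ⊕ M2) ⊕ M1 over the first 6 bytes.
byte 0: (34 ⊕ 1b) ⊕ 72 = 2f ⊕ 72 = 5d
byte 1: (b5 ⊕ e9) ⊕ 65 = 5c ⊕ 65 = 39
byte 2: (58 ⊕ 7e) ⊕ 70 = 26 ⊕ 70 = 56
byte 3: (47 ⊕ 57) ⊕ 6f = 10 ⊕ 6f = 7f
byte 4: (cd ⊕ 25) ⊕ 72 = e8 ⊕ 72 = 9a
byte 5: (d1 ⊕ 34) ⊕ 74 = e5 ⊕ 74 = 91

5d39567f9a91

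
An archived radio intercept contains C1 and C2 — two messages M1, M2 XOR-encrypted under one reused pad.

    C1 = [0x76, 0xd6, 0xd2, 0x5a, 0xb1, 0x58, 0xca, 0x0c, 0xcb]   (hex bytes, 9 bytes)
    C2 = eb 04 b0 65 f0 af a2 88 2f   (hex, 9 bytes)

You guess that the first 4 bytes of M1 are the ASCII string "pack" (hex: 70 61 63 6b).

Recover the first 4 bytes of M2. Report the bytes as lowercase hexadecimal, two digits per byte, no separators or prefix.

edb30154

First, C1 ⊕ C2 = (M1 ⊕ K) ⊕ (M2 ⊕ K) = M1 ⊕ M2, so the key drops out. Then M2 = (M1 ⊕ M2) ⊕ M1 over the first 4 bytes.
byte 0: (76 ^ eb) ^ 70 = 9d ^ 70 = ed
byte 1: (d6 ^ 04) ^ 61 = d2 ^ 61 = b3
byte 2: (d2 ^ b0) ^ 63 = 62 ^ 63 = 01
byte 3: (5a ^ 65) ^ 6b = 3f ^ 6b = 54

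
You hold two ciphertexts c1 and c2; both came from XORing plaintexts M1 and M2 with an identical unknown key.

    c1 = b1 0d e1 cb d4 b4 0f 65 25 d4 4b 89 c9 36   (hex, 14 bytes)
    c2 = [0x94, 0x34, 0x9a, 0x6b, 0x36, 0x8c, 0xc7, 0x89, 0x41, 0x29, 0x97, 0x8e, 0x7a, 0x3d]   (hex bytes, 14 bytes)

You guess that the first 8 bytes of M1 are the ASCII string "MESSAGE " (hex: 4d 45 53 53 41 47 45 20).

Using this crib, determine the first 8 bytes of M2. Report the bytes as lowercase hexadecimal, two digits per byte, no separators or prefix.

First, c1 ⊕ c2 = (M1 ⊕ K) ⊕ (M2 ⊕ K) = M1 ⊕ M2, so the key drops out. Then M2 = (M1 ⊕ M2) ⊕ M1 over the first 8 bytes.
byte 0: (b1 ⊕ 94) ⊕ 4d = 25 ⊕ 4d = 68
byte 1: (0d ⊕ 34) ⊕ 45 = 39 ⊕ 45 = 7c
byte 2: (e1 ⊕ 9a) ⊕ 53 = 7b ⊕ 53 = 28
byte 3: (cb ⊕ 6b) ⊕ 53 = a0 ⊕ 53 = f3
byte 4: (d4 ⊕ 36) ⊕ 41 = e2 ⊕ 41 = a3
byte 5: (b4 ⊕ 8c) ⊕ 47 = 38 ⊕ 47 = 7f
byte 6: (0f ⊕ c7) ⊕ 45 = c8 ⊕ 45 = 8d
byte 7: (65 ⊕ 89) ⊕ 20 = ec ⊕ 20 = cc

687c28f3a37f8dcc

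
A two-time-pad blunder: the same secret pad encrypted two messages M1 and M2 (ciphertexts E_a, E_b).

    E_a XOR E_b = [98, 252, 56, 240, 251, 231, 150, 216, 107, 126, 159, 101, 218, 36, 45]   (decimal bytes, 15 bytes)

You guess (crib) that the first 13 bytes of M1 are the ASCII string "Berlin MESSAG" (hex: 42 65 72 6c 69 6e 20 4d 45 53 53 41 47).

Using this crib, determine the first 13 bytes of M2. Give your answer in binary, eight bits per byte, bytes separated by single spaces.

00100000 10011001 01001010 10011100 10010010 10001001 10110110 10010101 00101110 00101101 11001100 00100100 10011101

Since E_a ⊕ E_b = M1 ⊕ M2, XORing with the guessed M1 bytes yields the corresponding M2 bytes: M2 = (E_a ⊕ E_b) ⊕ M1.
byte 0:  98 ⊕  66 =  32
byte 1: 252 ⊕ 101 = 153
byte 2:  56 ⊕ 114 =  74
byte 3: 240 ⊕ 108 = 156
byte 4: 251 ⊕ 105 = 146
byte 5: 231 ⊕ 110 = 137
byte 6: 150 ⊕  32 = 182
byte 7: 216 ⊕  77 = 149
byte 8: 107 ⊕  69 =  46
byte 9: 126 ⊕  83 =  45
byte 10: 159 ⊕  83 = 204
byte 11: 101 ⊕  65 =  36
byte 12: 218 ⊕  71 = 157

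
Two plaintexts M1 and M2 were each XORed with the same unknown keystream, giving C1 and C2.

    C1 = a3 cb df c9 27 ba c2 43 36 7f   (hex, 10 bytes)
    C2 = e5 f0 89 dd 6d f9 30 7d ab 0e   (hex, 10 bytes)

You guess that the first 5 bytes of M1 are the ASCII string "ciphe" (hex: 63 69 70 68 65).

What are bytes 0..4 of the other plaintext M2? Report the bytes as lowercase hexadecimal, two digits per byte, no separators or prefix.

2552267c2f

First, C1 ⊕ C2 = (M1 ⊕ K) ⊕ (M2 ⊕ K) = M1 ⊕ M2, so the key drops out. Then M2 = (M1 ⊕ M2) ⊕ M1 over the first 5 bytes.
byte 0: (a3 ⊕ e5) ⊕ 63 = 46 ⊕ 63 = 25
byte 1: (cb ⊕ f0) ⊕ 69 = 3b ⊕ 69 = 52
byte 2: (df ⊕ 89) ⊕ 70 = 56 ⊕ 70 = 26
byte 3: (c9 ⊕ dd) ⊕ 68 = 14 ⊕ 68 = 7c
byte 4: (27 ⊕ 6d) ⊕ 65 = 4a ⊕ 65 = 2f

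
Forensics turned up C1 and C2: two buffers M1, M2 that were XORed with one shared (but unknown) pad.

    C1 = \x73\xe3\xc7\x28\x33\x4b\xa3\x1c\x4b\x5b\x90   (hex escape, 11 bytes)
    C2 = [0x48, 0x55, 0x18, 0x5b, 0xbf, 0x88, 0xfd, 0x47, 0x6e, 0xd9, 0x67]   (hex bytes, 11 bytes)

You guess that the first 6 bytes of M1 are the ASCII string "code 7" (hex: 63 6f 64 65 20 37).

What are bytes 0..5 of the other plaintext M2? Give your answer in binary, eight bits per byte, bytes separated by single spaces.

01011000 11011001 10111011 00010110 10101100 11110100

First, C1 ⊕ C2 = (M1 ⊕ K) ⊕ (M2 ⊕ K) = M1 ⊕ M2, so the key drops out. Then M2 = (M1 ⊕ M2) ⊕ M1 over the first 6 bytes.
byte 0: (73 ⊕ 48) ⊕ 63 = 3b ⊕ 63 = 58
byte 1: (e3 ⊕ 55) ⊕ 6f = b6 ⊕ 6f = d9
byte 2: (c7 ⊕ 18) ⊕ 64 = df ⊕ 64 = bb
byte 3: (28 ⊕ 5b) ⊕ 65 = 73 ⊕ 65 = 16
byte 4: (33 ⊕ bf) ⊕ 20 = 8c ⊕ 20 = ac
byte 5: (4b ⊕ 88) ⊕ 37 = c3 ⊕ 37 = f4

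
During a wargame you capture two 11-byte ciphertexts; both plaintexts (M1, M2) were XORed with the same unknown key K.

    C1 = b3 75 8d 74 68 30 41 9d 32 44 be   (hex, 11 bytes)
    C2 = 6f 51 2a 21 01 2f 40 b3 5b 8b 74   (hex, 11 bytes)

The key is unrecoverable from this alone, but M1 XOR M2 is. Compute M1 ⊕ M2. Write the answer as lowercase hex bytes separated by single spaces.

dc 24 a7 55 69 1f 01 2e 69 cf ca

C1 ⊕ C2 = (M1 ⊕ K) ⊕ (M2 ⊕ K) = M1 ⊕ M2 — the shared key cancels under XOR.
b3 XOR 6f = dc
75 XOR 51 = 24
8d XOR 2a = a7
74 XOR 21 = 55
68 XOR 01 = 69
30 XOR 2f = 1f
41 XOR 40 = 01
9d XOR b3 = 2e
32 XOR 5b = 69
44 XOR 8b = cf
be XOR 74 = ca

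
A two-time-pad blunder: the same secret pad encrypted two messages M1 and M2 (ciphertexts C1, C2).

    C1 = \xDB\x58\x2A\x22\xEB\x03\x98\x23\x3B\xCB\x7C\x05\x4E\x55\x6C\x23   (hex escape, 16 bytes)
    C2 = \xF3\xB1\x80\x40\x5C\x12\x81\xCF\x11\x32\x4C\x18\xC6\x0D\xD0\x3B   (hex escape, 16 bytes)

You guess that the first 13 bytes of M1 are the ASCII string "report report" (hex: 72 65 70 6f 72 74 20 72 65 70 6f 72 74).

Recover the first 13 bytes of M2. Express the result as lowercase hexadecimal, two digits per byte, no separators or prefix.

5a8cda0dc565399e4f895f6ffc

First, C1 ⊕ C2 = (M1 ⊕ K) ⊕ (M2 ⊕ K) = M1 ⊕ M2, so the key drops out. Then M2 = (M1 ⊕ M2) ⊕ M1 over the first 13 bytes.
byte 0: (db XOR f3) XOR 72 = 28 XOR 72 = 5a
byte 1: (58 XOR b1) XOR 65 = e9 XOR 65 = 8c
byte 2: (2a XOR 80) XOR 70 = aa XOR 70 = da
byte 3: (22 XOR 40) XOR 6f = 62 XOR 6f = 0d
byte 4: (eb XOR 5c) XOR 72 = b7 XOR 72 = c5
byte 5: (03 XOR 12) XOR 74 = 11 XOR 74 = 65
byte 6: (98 XOR 81) XOR 20 = 19 XOR 20 = 39
byte 7: (23 XOR cf) XOR 72 = ec XOR 72 = 9e
byte 8: (3b XOR 11) XOR 65 = 2a XOR 65 = 4f
byte 9: (cb XOR 32) XOR 70 = f9 XOR 70 = 89
byte 10: (7c XOR 4c) XOR 6f = 30 XOR 6f = 5f
byte 11: (05 XOR 18) XOR 72 = 1d XOR 72 = 6f
byte 12: (4e XOR c6) XOR 74 = 88 XOR 74 = fc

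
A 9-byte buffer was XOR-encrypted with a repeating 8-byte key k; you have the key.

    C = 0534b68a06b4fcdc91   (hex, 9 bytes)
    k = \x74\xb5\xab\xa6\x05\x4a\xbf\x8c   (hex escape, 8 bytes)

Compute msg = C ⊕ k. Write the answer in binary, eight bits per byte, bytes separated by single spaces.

01110001 10000001 00011101 00101100 00000011 11111110 01000011 01010000 11100101

The 8-byte key repeats, so the effective keystream is 74 b5 ab a6 05 4a bf 8c 74.
byte 0: 05 ⊕ 74 = 71
byte 1: 34 ⊕ b5 = 81
byte 2: b6 ⊕ ab = 1d
byte 3: 8a ⊕ a6 = 2c
byte 4: 06 ⊕ 05 = 03
byte 5: b4 ⊕ 4a = fe
byte 6: fc ⊕ bf = 43
byte 7: dc ⊕ 8c = 50
byte 8: 91 ⊕ 74 = e5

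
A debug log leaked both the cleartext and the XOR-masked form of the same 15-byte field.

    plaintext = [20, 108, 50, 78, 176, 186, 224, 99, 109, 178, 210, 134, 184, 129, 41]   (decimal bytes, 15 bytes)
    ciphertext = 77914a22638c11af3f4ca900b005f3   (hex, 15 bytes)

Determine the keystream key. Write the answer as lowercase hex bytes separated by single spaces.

Since ciphertext = plaintext ⊕ key, XORing both sides with plaintext gives key = plaintext ⊕ ciphertext.
14 XOR 77 = 63
6c XOR 91 = fd
32 XOR 4a = 78
4e XOR 22 = 6c
b0 XOR 63 = d3
ba XOR 8c = 36
e0 XOR 11 = f1
63 XOR af = cc
6d XOR 3f = 52
b2 XOR 4c = fe
d2 XOR a9 = 7b
86 XOR 00 = 86
b8 XOR b0 = 08
81 XOR 05 = 84
29 XOR f3 = da

63 fd 78 6c d3 36 f1 cc 52 fe 7b 86 08 84 da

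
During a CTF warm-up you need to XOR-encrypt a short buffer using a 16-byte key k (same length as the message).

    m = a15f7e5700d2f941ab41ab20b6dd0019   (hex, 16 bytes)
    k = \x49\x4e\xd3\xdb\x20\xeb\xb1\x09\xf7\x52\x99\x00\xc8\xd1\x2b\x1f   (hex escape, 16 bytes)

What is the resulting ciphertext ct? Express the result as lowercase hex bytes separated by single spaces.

e8 11 ad 8c 20 39 48 48 5c 13 32 20 7e 0c 2b 06

XOR is its own inverse, so applying the key byte-wise gives the result directly.
a1 XOR 49 = e8
5f XOR 4e = 11
7e XOR d3 = ad
57 XOR db = 8c
00 XOR 20 = 20
d2 XOR eb = 39
f9 XOR b1 = 48
41 XOR 09 = 48
ab XOR f7 = 5c
41 XOR 52 = 13
ab XOR 99 = 32
20 XOR 00 = 20
b6 XOR c8 = 7e
dd XOR d1 = 0c
00 XOR 2b = 2b
19 XOR 1f = 06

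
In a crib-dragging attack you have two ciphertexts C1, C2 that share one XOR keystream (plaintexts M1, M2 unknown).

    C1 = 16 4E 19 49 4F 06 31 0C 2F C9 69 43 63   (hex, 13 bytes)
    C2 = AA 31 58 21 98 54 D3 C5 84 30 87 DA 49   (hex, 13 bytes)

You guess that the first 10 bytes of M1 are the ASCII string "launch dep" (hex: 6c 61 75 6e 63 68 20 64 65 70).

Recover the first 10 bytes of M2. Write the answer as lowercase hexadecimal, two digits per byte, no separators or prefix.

First, C1 ⊕ C2 = (M1 ⊕ K) ⊕ (M2 ⊕ K) = M1 ⊕ M2, so the key drops out. Then M2 = (M1 ⊕ M2) ⊕ M1 over the first 10 bytes.
byte 0: (16 xor aa) xor 6c = bc xor 6c = d0
byte 1: (4e xor 31) xor 61 = 7f xor 61 = 1e
byte 2: (19 xor 58) xor 75 = 41 xor 75 = 34
byte 3: (49 xor 21) xor 6e = 68 xor 6e = 06
byte 4: (4f xor 98) xor 63 = d7 xor 63 = b4
byte 5: (06 xor 54) xor 68 = 52 xor 68 = 3a
byte 6: (31 xor d3) xor 20 = e2 xor 20 = c2
byte 7: (0c xor c5) xor 64 = c9 xor 64 = ad
byte 8: (2f xor 84) xor 65 = ab xor 65 = ce
byte 9: (c9 xor 30) xor 70 = f9 xor 70 = 89

d01e3406b43ac2adce89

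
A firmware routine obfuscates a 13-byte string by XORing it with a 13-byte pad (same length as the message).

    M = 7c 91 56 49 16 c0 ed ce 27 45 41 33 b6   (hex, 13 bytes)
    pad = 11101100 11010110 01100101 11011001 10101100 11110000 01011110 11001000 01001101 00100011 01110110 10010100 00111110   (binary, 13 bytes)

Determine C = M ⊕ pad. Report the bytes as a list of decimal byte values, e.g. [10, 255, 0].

XOR is its own inverse, so applying the key byte-wise gives the result directly.
7c ^ ec = 90
91 ^ d6 = 47
56 ^ 65 = 33
49 ^ d9 = 90
16 ^ ac = ba
c0 ^ f0 = 30
ed ^ 5e = b3
ce ^ c8 = 06
27 ^ 4d = 6a
45 ^ 23 = 66
41 ^ 76 = 37
33 ^ 94 = a7
b6 ^ 3e = 88

[144, 71, 51, 144, 186, 48, 179, 6, 106, 102, 55, 167, 136]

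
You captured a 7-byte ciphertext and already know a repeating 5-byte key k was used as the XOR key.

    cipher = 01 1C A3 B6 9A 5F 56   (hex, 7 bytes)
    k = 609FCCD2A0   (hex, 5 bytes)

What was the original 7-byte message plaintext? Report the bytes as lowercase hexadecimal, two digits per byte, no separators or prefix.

61836f643a3fc9

The 5-byte key repeats, so the effective keystream is 60 9f cc d2 a0 60 9f.
byte 0: 00000001 ^ 01100000 = 01100001
byte 1: 00011100 ^ 10011111 = 10000011
byte 2: 10100011 ^ 11001100 = 01101111
byte 3: 10110110 ^ 11010010 = 01100100
byte 4: 10011010 ^ 10100000 = 00111010
byte 5: 01011111 ^ 01100000 = 00111111
byte 6: 01010110 ^ 10011111 = 11001001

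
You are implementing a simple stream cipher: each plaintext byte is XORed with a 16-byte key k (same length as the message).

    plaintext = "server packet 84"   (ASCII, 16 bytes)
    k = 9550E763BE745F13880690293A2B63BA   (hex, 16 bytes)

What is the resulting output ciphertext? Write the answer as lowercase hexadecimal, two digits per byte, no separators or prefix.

byte 0: 73 XOR 95 = e6
byte 1: 65 XOR 50 = 35
byte 2: 72 XOR e7 = 95
byte 3: 76 XOR 63 = 15
byte 4: 65 XOR be = db
byte 5: 72 XOR 74 = 06
byte 6: 20 XOR 5f = 7f
byte 7: 70 XOR 13 = 63
byte 8: 61 XOR 88 = e9
byte 9: 63 XOR 06 = 65
byte 10: 6b XOR 90 = fb
byte 11: 65 XOR 29 = 4c
byte 12: 74 XOR 3a = 4e
byte 13: 20 XOR 2b = 0b
byte 14: 38 XOR 63 = 5b
byte 15: 34 XOR ba = 8e

e6359515db067f63e965fb4c4e0b5b8e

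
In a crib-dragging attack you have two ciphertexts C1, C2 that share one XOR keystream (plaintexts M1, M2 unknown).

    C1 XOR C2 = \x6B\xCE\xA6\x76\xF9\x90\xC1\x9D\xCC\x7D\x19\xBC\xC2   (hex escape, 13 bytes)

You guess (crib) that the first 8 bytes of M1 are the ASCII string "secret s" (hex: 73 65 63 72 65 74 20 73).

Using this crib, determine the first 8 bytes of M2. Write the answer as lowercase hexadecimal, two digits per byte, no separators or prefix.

Since C1 ⊕ C2 = M1 ⊕ M2, XORing with the guessed M1 bytes yields the corresponding M2 bytes: M2 = (C1 ⊕ C2) ⊕ M1.
byte 0: 6b XOR 73 = 18
byte 1: ce XOR 65 = ab
byte 2: a6 XOR 63 = c5
byte 3: 76 XOR 72 = 04
byte 4: f9 XOR 65 = 9c
byte 5: 90 XOR 74 = e4
byte 6: c1 XOR 20 = e1
byte 7: 9d XOR 73 = ee

18abc5049ce4e1ee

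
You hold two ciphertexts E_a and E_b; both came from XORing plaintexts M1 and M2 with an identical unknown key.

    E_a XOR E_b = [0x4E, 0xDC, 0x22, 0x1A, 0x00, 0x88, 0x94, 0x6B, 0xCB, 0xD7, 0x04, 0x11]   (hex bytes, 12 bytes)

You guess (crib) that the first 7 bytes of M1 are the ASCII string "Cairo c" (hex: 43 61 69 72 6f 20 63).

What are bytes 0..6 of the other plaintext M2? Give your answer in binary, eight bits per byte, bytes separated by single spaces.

00001101 10111101 01001011 01101000 01101111 10101000 11110111

Since E_a ⊕ E_b = M1 ⊕ M2, XORing with the guessed M1 bytes yields the corresponding M2 bytes: M2 = (E_a ⊕ E_b) ⊕ M1.
byte 0: 4e ^ 43 = 0d
byte 1: dc ^ 61 = bd
byte 2: 22 ^ 69 = 4b
byte 3: 1a ^ 72 = 68
byte 4: 00 ^ 6f = 6f
byte 5: 88 ^ 20 = a8
byte 6: 94 ^ 63 = f7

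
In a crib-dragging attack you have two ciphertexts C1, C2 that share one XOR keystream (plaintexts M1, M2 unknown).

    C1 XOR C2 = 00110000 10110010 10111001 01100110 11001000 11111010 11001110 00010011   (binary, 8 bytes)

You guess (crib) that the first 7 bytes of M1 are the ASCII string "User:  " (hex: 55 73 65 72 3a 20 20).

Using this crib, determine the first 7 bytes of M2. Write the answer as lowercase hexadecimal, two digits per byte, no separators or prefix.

Since C1 ⊕ C2 = M1 ⊕ M2, XORing with the guessed M1 bytes yields the corresponding M2 bytes: M2 = (C1 ⊕ C2) ⊕ M1.
byte 0:  48 ^  85 = 101
byte 1: 178 ^ 115 = 193
byte 2: 185 ^ 101 = 220
byte 3: 102 ^ 114 =  20
byte 4: 200 ^  58 = 242
byte 5: 250 ^  32 = 218
byte 6: 206 ^  32 = 238

65c1dc14f2daee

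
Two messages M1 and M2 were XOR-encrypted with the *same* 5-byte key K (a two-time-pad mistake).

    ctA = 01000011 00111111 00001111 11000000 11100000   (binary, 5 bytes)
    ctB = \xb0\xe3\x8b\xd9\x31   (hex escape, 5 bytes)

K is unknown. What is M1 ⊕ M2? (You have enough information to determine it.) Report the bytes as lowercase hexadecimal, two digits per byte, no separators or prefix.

f3dc8419d1

ctA ⊕ ctB = (M1 ⊕ K) ⊕ (M2 ⊕ K) = M1 ⊕ M2 — the shared key cancels under XOR.
43 ⊕ b0 = f3
3f ⊕ e3 = dc
0f ⊕ 8b = 84
c0 ⊕ d9 = 19
e0 ⊕ 31 = d1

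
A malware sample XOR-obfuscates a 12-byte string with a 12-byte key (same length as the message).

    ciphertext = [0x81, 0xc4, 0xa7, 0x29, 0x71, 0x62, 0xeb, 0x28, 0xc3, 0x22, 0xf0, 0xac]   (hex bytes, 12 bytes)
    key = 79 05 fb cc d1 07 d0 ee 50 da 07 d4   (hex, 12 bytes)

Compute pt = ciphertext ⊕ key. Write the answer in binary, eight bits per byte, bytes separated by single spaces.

XOR is its own inverse, so applying the key byte-wise gives the result directly.
byte 0: 81 xor 79 = f8
byte 1: c4 xor 05 = c1
byte 2: a7 xor fb = 5c
byte 3: 29 xor cc = e5
byte 4: 71 xor d1 = a0
byte 5: 62 xor 07 = 65
byte 6: eb xor d0 = 3b
byte 7: 28 xor ee = c6
byte 8: c3 xor 50 = 93
byte 9: 22 xor da = f8
byte 10: f0 xor 07 = f7
byte 11: ac xor d4 = 78

11111000 11000001 01011100 11100101 10100000 01100101 00111011 11000110 10010011 11111000 11110111 01111000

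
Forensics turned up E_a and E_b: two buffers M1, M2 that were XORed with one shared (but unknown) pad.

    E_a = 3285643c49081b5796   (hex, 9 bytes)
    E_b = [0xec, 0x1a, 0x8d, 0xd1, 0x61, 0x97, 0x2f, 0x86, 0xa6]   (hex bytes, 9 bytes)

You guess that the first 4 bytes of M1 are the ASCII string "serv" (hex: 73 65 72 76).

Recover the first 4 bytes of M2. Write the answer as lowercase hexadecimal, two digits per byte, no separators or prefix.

First, E_a ⊕ E_b = (M1 ⊕ K) ⊕ (M2 ⊕ K) = M1 ⊕ M2, so the key drops out. Then M2 = (M1 ⊕ M2) ⊕ M1 over the first 4 bytes.
byte 0: (32 ^ ec) ^ 73 = de ^ 73 = ad
byte 1: (85 ^ 1a) ^ 65 = 9f ^ 65 = fa
byte 2: (64 ^ 8d) ^ 72 = e9 ^ 72 = 9b
byte 3: (3c ^ d1) ^ 76 = ed ^ 76 = 9b

adfa9b9b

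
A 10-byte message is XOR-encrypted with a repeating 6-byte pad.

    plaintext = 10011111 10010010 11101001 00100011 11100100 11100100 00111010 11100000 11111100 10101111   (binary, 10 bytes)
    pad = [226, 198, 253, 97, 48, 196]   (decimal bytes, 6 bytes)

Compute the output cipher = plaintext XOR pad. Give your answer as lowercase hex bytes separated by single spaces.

The 6-byte key repeats, so the effective keystream is e2 c6 fd 61 30 c4 e2 c6 fd 61.
byte 0: 159 ^ 226 = 125
byte 1: 146 ^ 198 =  84
byte 2: 233 ^ 253 =  20
byte 3:  35 ^  97 =  66
byte 4: 228 ^  48 = 212
byte 5: 228 ^ 196 =  32
byte 6:  58 ^ 226 = 216
byte 7: 224 ^ 198 =  38
byte 8: 252 ^ 253 =   1
byte 9: 175 ^  97 = 206

7d 54 14 42 d4 20 d8 26 01 ce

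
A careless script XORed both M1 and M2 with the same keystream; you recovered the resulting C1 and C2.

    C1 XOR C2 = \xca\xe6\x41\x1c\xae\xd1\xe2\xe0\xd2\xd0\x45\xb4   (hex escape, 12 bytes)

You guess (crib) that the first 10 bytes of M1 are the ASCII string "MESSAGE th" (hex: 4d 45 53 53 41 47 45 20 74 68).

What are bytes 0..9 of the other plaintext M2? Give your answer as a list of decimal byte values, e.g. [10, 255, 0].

[135, 163, 18, 79, 239, 150, 167, 192, 166, 184]

Since C1 ⊕ C2 = M1 ⊕ M2, XORing with the guessed M1 bytes yields the corresponding M2 bytes: M2 = (C1 ⊕ C2) ⊕ M1.
11001010 ⊕ 01001101 = 10000111
11100110 ⊕ 01000101 = 10100011
01000001 ⊕ 01010011 = 00010010
00011100 ⊕ 01010011 = 01001111
10101110 ⊕ 01000001 = 11101111
11010001 ⊕ 01000111 = 10010110
11100010 ⊕ 01000101 = 10100111
11100000 ⊕ 00100000 = 11000000
11010010 ⊕ 01110100 = 10100110
11010000 ⊕ 01101000 = 10111000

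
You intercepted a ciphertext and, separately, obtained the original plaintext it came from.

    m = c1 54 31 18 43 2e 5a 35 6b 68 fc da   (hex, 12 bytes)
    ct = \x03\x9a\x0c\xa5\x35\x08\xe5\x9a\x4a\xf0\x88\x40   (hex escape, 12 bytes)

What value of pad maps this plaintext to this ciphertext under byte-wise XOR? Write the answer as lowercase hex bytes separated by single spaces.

Since ct = m ⊕ pad, XORing both sides with m gives pad = m ⊕ ct.
c1 xor 03 = c2
54 xor 9a = ce
31 xor 0c = 3d
18 xor a5 = bd
43 xor 35 = 76
2e xor 08 = 26
5a xor e5 = bf
35 xor 9a = af
6b xor 4a = 21
68 xor f0 = 98
fc xor 88 = 74
da xor 40 = 9a

c2 ce 3d bd 76 26 bf af 21 98 74 9a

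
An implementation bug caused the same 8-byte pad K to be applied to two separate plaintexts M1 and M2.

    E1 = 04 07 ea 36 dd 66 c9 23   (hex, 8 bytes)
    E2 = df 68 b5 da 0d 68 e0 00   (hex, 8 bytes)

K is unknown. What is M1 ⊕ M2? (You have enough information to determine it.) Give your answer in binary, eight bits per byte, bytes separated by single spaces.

E1 ⊕ E2 = (M1 ⊕ K) ⊕ (M2 ⊕ K) = M1 ⊕ M2 — the shared key cancels under XOR.
00000100 xor 11011111 = 11011011
00000111 xor 01101000 = 01101111
11101010 xor 10110101 = 01011111
00110110 xor 11011010 = 11101100
11011101 xor 00001101 = 11010000
01100110 xor 01101000 = 00001110
11001001 xor 11100000 = 00101001
00100011 xor 00000000 = 00100011

11011011 01101111 01011111 11101100 11010000 00001110 00101001 00100011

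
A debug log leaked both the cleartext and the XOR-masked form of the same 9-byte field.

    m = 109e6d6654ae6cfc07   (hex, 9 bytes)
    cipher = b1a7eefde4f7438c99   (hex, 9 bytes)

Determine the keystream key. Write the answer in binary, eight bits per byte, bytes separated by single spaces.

Since cipher = m ⊕ key, XORing both sides with m gives key = m ⊕ cipher.
00010000 XOR 10110001 = 10100001
10011110 XOR 10100111 = 00111001
01101101 XOR 11101110 = 10000011
01100110 XOR 11111101 = 10011011
01010100 XOR 11100100 = 10110000
10101110 XOR 11110111 = 01011001
01101100 XOR 01000011 = 00101111
11111100 XOR 10001100 = 01110000
00000111 XOR 10011001 = 10011110

10100001 00111001 10000011 10011011 10110000 01011001 00101111 01110000 10011110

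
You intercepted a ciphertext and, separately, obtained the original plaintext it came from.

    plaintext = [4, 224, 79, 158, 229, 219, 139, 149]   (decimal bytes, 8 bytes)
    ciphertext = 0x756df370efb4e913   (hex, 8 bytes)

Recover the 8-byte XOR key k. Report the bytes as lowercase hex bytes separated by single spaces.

Since ciphertext = plaintext ⊕ k, XORing both sides with plaintext gives k = plaintext ⊕ ciphertext.
04 ^ 75 = 71
e0 ^ 6d = 8d
4f ^ f3 = bc
9e ^ 70 = ee
e5 ^ ef = 0a
db ^ b4 = 6f
8b ^ e9 = 62
95 ^ 13 = 86

71 8d bc ee 0a 6f 62 86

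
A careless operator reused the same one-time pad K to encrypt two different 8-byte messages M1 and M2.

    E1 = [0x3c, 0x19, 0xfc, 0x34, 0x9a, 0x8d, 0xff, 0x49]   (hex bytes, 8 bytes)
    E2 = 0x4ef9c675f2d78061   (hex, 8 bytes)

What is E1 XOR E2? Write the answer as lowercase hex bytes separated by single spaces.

72 e0 3a 41 68 5a 7f 28

E1 ⊕ E2 = (M1 ⊕ K) ⊕ (M2 ⊕ K) = M1 ⊕ M2 — the shared key cancels under XOR.
byte 0: 3c ⊕ 4e = 72
byte 1: 19 ⊕ f9 = e0
byte 2: fc ⊕ c6 = 3a
byte 3: 34 ⊕ 75 = 41
byte 4: 9a ⊕ f2 = 68
byte 5: 8d ⊕ d7 = 5a
byte 6: ff ⊕ 80 = 7f
byte 7: 49 ⊕ 61 = 28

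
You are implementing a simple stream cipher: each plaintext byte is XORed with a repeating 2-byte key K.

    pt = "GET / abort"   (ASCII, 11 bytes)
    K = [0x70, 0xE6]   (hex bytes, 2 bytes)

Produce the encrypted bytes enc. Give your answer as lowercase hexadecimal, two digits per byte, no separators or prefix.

The 2-byte key repeats, so the effective keystream is 70 e6 70 e6 70 e6 70 e6 70 e6 70.
byte 0: 01000111 xor 01110000 = 00110111
byte 1: 01000101 xor 11100110 = 10100011
byte 2: 01010100 xor 01110000 = 00100100
byte 3: 00100000 xor 11100110 = 11000110
byte 4: 00101111 xor 01110000 = 01011111
byte 5: 00100000 xor 11100110 = 11000110
byte 6: 01100001 xor 01110000 = 00010001
byte 7: 01100010 xor 11100110 = 10000100
byte 8: 01101111 xor 01110000 = 00011111
byte 9: 01110010 xor 11100110 = 10010100
byte 10: 01110100 xor 01110000 = 00000100

37a324c65fc611841f9404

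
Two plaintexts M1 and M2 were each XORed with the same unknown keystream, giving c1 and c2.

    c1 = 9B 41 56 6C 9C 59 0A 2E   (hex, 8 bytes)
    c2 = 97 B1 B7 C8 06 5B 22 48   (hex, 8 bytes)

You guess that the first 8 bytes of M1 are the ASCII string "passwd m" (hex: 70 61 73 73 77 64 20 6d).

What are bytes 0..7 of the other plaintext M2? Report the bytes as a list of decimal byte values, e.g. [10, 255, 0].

[124, 145, 146, 215, 237, 102, 8, 11]

First, c1 ⊕ c2 = (M1 ⊕ K) ⊕ (M2 ⊕ K) = M1 ⊕ M2, so the key drops out. Then M2 = (M1 ⊕ M2) ⊕ M1 over the first 8 bytes.
byte 0: (9b XOR 97) XOR 70 = 0c XOR 70 = 7c
byte 1: (41 XOR b1) XOR 61 = f0 XOR 61 = 91
byte 2: (56 XOR b7) XOR 73 = e1 XOR 73 = 92
byte 3: (6c XOR c8) XOR 73 = a4 XOR 73 = d7
byte 4: (9c XOR 06) XOR 77 = 9a XOR 77 = ed
byte 5: (59 XOR 5b) XOR 64 = 02 XOR 64 = 66
byte 6: (0a XOR 22) XOR 20 = 28 XOR 20 = 08
byte 7: (2e XOR 48) XOR 6d = 66 XOR 6d = 0b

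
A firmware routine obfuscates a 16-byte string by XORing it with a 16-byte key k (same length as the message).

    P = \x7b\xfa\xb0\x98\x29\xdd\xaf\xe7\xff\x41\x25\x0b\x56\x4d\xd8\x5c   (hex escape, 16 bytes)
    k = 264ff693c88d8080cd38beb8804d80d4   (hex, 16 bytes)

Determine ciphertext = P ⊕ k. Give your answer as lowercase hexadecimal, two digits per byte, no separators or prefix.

XOR is its own inverse, so applying the key byte-wise gives the result directly.
7b ^ 26 = 5d
fa ^ 4f = b5
b0 ^ f6 = 46
98 ^ 93 = 0b
29 ^ c8 = e1
dd ^ 8d = 50
af ^ 80 = 2f
e7 ^ 80 = 67
ff ^ cd = 32
41 ^ 38 = 79
25 ^ be = 9b
0b ^ b8 = b3
56 ^ 80 = d6
4d ^ 4d = 00
d8 ^ 80 = 58
5c ^ d4 = 88

5db5460be1502f6732799bb3d6005888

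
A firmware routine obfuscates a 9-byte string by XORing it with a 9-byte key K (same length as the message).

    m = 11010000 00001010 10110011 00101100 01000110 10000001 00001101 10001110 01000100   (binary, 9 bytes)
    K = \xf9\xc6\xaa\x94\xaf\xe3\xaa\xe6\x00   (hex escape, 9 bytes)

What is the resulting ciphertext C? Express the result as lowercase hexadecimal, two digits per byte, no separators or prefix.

byte 0: 208 ⊕ 249 =  41
byte 1:  10 ⊕ 198 = 204
byte 2: 179 ⊕ 170 =  25
byte 3:  44 ⊕ 148 = 184
byte 4:  70 ⊕ 175 = 233
byte 5: 129 ⊕ 227 =  98
byte 6:  13 ⊕ 170 = 167
byte 7: 142 ⊕ 230 = 104
byte 8:  68 ⊕   0 =  68

29cc19b8e962a76844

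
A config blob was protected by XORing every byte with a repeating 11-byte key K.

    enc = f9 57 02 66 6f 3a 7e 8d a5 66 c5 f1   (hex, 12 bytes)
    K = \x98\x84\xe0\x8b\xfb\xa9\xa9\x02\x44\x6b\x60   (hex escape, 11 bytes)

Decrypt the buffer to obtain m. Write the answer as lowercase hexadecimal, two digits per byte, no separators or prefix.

The 11-byte key repeats, so the effective keystream is 98 84 e0 8b fb a9 a9 02 44 6b 60 98.
byte 0: f9 ^ 98 = 61
byte 1: 57 ^ 84 = d3
byte 2: 02 ^ e0 = e2
byte 3: 66 ^ 8b = ed
byte 4: 6f ^ fb = 94
byte 5: 3a ^ a9 = 93
byte 6: 7e ^ a9 = d7
byte 7: 8d ^ 02 = 8f
byte 8: a5 ^ 44 = e1
byte 9: 66 ^ 6b = 0d
byte 10: c5 ^ 60 = a5
byte 11: f1 ^ 98 = 69

61d3e2ed9493d78fe10da569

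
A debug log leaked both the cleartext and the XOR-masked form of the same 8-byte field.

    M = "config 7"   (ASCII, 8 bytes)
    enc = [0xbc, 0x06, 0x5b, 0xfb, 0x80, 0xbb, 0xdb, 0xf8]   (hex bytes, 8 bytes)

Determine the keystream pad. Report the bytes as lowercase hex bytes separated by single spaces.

df 69 35 9d e9 dc fb cf

Since enc = M ⊕ pad, XORing both sides with M gives pad = M ⊕ enc.
byte 0: 63 XOR bc = df
byte 1: 6f XOR 06 = 69
byte 2: 6e XOR 5b = 35
byte 3: 66 XOR fb = 9d
byte 4: 69 XOR 80 = e9
byte 5: 67 XOR bb = dc
byte 6: 20 XOR db = fb
byte 7: 37 XOR f8 = cf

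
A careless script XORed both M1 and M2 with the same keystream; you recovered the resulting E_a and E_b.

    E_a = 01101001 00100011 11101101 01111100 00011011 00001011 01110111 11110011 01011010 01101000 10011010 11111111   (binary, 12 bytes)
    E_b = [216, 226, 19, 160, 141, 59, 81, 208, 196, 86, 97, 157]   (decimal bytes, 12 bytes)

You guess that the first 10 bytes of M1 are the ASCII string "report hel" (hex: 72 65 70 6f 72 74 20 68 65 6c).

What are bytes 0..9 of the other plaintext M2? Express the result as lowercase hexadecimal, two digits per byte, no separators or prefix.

c3a48eb3e444064bfb52

First, E_a ⊕ E_b = (M1 ⊕ K) ⊕ (M2 ⊕ K) = M1 ⊕ M2, so the key drops out. Then M2 = (M1 ⊕ M2) ⊕ M1 over the first 10 bytes.
byte 0: (69 ⊕ d8) ⊕ 72 = b1 ⊕ 72 = c3
byte 1: (23 ⊕ e2) ⊕ 65 = c1 ⊕ 65 = a4
byte 2: (ed ⊕ 13) ⊕ 70 = fe ⊕ 70 = 8e
byte 3: (7c ⊕ a0) ⊕ 6f = dc ⊕ 6f = b3
byte 4: (1b ⊕ 8d) ⊕ 72 = 96 ⊕ 72 = e4
byte 5: (0b ⊕ 3b) ⊕ 74 = 30 ⊕ 74 = 44
byte 6: (77 ⊕ 51) ⊕ 20 = 26 ⊕ 20 = 06
byte 7: (f3 ⊕ d0) ⊕ 68 = 23 ⊕ 68 = 4b
byte 8: (5a ⊕ c4) ⊕ 65 = 9e ⊕ 65 = fb
byte 9: (68 ⊕ 56) ⊕ 6c = 3e ⊕ 6c = 52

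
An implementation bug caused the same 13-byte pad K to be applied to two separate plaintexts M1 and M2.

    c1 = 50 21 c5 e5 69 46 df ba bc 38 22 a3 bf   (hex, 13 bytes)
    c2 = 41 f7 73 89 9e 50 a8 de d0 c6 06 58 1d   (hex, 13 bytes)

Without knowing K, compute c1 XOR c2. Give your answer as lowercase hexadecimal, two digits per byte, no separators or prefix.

c1 ⊕ c2 = (M1 ⊕ K) ⊕ (M2 ⊕ K) = M1 ⊕ M2 — the shared key cancels under XOR.
 80 xor  65 =  17
 33 xor 247 = 214
197 xor 115 = 182
229 xor 137 = 108
105 xor 158 = 247
 70 xor  80 =  22
223 xor 168 = 119
186 xor 222 = 100
188 xor 208 = 108
 56 xor 198 = 254
 34 xor   6 =  36
163 xor  88 = 251
191 xor  29 = 162

11d6b66cf71677646cfe24fba2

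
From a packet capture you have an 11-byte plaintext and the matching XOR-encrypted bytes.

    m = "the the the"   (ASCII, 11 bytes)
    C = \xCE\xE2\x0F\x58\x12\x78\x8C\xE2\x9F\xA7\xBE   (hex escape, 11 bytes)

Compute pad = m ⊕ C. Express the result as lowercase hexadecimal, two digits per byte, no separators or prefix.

ba8a6a786610e9c2ebcfdb

Since C = m ⊕ pad, XORing both sides with m gives pad = m ⊕ C.
byte 0: 01110100 xor 11001110 = 10111010
byte 1: 01101000 xor 11100010 = 10001010
byte 2: 01100101 xor 00001111 = 01101010
byte 3: 00100000 xor 01011000 = 01111000
byte 4: 01110100 xor 00010010 = 01100110
byte 5: 01101000 xor 01111000 = 00010000
byte 6: 01100101 xor 10001100 = 11101001
byte 7: 00100000 xor 11100010 = 11000010
byte 8: 01110100 xor 10011111 = 11101011
byte 9: 01101000 xor 10100111 = 11001111
byte 10: 01100101 xor 10111110 = 11011011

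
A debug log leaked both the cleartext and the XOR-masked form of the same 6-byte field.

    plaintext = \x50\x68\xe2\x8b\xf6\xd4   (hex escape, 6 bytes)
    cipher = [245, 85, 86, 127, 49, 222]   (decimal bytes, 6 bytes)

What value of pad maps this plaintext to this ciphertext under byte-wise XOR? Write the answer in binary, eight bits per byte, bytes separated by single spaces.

10100101 00111101 10110100 11110100 11000111 00001010

Since cipher = plaintext ⊕ pad, XORing both sides with plaintext gives pad = plaintext ⊕ cipher.
50 xor f5 = a5
68 xor 55 = 3d
e2 xor 56 = b4
8b xor 7f = f4
f6 xor 31 = c7
d4 xor de = 0a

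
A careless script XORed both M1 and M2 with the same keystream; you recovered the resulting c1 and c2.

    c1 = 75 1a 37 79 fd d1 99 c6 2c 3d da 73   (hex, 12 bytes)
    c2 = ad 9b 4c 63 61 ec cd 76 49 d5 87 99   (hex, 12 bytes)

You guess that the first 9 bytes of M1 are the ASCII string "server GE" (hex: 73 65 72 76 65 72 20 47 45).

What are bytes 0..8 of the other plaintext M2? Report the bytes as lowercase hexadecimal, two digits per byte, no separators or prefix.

First, c1 ⊕ c2 = (M1 ⊕ K) ⊕ (M2 ⊕ K) = M1 ⊕ M2, so the key drops out. Then M2 = (M1 ⊕ M2) ⊕ M1 over the first 9 bytes.
byte 0: (75 ⊕ ad) ⊕ 73 = d8 ⊕ 73 = ab
byte 1: (1a ⊕ 9b) ⊕ 65 = 81 ⊕ 65 = e4
byte 2: (37 ⊕ 4c) ⊕ 72 = 7b ⊕ 72 = 09
byte 3: (79 ⊕ 63) ⊕ 76 = 1a ⊕ 76 = 6c
byte 4: (fd ⊕ 61) ⊕ 65 = 9c ⊕ 65 = f9
byte 5: (d1 ⊕ ec) ⊕ 72 = 3d ⊕ 72 = 4f
byte 6: (99 ⊕ cd) ⊕ 20 = 54 ⊕ 20 = 74
byte 7: (c6 ⊕ 76) ⊕ 47 = b0 ⊕ 47 = f7
byte 8: (2c ⊕ 49) ⊕ 45 = 65 ⊕ 45 = 20

abe4096cf94f74f720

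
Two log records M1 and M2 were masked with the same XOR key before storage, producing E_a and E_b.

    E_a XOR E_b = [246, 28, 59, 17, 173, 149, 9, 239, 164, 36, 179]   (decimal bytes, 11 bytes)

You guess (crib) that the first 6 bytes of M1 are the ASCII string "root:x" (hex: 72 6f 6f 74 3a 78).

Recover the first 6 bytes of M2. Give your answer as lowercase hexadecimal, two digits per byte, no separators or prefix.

8473546597ed

Since E_a ⊕ E_b = M1 ⊕ M2, XORing with the guessed M1 bytes yields the corresponding M2 bytes: M2 = (E_a ⊕ E_b) ⊕ M1.
byte 0: f6 xor 72 = 84
byte 1: 1c xor 6f = 73
byte 2: 3b xor 6f = 54
byte 3: 11 xor 74 = 65
byte 4: ad xor 3a = 97
byte 5: 95 xor 78 = ed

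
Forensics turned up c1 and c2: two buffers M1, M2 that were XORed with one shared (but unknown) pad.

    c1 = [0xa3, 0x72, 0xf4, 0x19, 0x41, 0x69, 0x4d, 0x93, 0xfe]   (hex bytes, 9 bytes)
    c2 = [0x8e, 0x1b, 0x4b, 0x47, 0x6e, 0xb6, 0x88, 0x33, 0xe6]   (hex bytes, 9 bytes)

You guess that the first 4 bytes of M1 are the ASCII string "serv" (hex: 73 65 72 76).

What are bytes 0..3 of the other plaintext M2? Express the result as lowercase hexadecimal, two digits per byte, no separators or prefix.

First, c1 ⊕ c2 = (M1 ⊕ K) ⊕ (M2 ⊕ K) = M1 ⊕ M2, so the key drops out. Then M2 = (M1 ⊕ M2) ⊕ M1 over the first 4 bytes.
byte 0: (a3 XOR 8e) XOR 73 = 2d XOR 73 = 5e
byte 1: (72 XOR 1b) XOR 65 = 69 XOR 65 = 0c
byte 2: (f4 XOR 4b) XOR 72 = bf XOR 72 = cd
byte 3: (19 XOR 47) XOR 76 = 5e XOR 76 = 28

5e0ccd28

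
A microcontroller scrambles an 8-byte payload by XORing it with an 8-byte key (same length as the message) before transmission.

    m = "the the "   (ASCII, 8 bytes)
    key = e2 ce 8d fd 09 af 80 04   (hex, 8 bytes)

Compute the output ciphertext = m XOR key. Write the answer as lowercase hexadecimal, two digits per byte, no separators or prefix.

96a6e8dd7dc7e524

byte 0: 74 ^ e2 = 96
byte 1: 68 ^ ce = a6
byte 2: 65 ^ 8d = e8
byte 3: 20 ^ fd = dd
byte 4: 74 ^ 09 = 7d
byte 5: 68 ^ af = c7
byte 6: 65 ^ 80 = e5
byte 7: 20 ^ 04 = 24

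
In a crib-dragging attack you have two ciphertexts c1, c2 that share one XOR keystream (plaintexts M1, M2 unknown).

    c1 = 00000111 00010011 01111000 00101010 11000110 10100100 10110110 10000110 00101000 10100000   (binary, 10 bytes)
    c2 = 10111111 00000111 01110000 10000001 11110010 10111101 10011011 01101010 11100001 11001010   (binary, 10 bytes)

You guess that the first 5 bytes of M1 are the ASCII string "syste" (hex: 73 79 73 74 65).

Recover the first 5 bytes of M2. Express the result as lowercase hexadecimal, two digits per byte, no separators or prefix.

cb6d7bdf51

First, c1 ⊕ c2 = (M1 ⊕ K) ⊕ (M2 ⊕ K) = M1 ⊕ M2, so the key drops out. Then M2 = (M1 ⊕ M2) ⊕ M1 over the first 5 bytes.
byte 0: (07 ⊕ bf) ⊕ 73 = b8 ⊕ 73 = cb
byte 1: (13 ⊕ 07) ⊕ 79 = 14 ⊕ 79 = 6d
byte 2: (78 ⊕ 70) ⊕ 73 = 08 ⊕ 73 = 7b
byte 3: (2a ⊕ 81) ⊕ 74 = ab ⊕ 74 = df
byte 4: (c6 ⊕ f2) ⊕ 65 = 34 ⊕ 65 = 51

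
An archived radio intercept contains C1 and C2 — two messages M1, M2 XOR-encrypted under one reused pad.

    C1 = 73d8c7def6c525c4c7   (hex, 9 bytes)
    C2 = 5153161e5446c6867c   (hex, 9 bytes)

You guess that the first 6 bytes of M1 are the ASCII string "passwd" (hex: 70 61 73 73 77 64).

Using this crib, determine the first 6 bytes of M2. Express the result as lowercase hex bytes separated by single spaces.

First, C1 ⊕ C2 = (M1 ⊕ K) ⊕ (M2 ⊕ K) = M1 ⊕ M2, so the key drops out. Then M2 = (M1 ⊕ M2) ⊕ M1 over the first 6 bytes.
byte 0: (73 ^ 51) ^ 70 = 22 ^ 70 = 52
byte 1: (d8 ^ 53) ^ 61 = 8b ^ 61 = ea
byte 2: (c7 ^ 16) ^ 73 = d1 ^ 73 = a2
byte 3: (de ^ 1e) ^ 73 = c0 ^ 73 = b3
byte 4: (f6 ^ 54) ^ 77 = a2 ^ 77 = d5
byte 5: (c5 ^ 46) ^ 64 = 83 ^ 64 = e7

52 ea a2 b3 d5 e7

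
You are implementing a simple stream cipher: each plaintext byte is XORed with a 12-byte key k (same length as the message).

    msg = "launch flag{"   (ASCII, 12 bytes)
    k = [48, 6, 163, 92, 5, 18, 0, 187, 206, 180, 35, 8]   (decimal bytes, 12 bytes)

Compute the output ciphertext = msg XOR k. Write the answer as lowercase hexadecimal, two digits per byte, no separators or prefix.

XOR is its own inverse, so applying the key byte-wise gives the result directly.
01101100 ^ 00110000 = 01011100
01100001 ^ 00000110 = 01100111
01110101 ^ 10100011 = 11010110
01101110 ^ 01011100 = 00110010
01100011 ^ 00000101 = 01100110
01101000 ^ 00010010 = 01111010
00100000 ^ 00000000 = 00100000
01100110 ^ 10111011 = 11011101
01101100 ^ 11001110 = 10100010
01100001 ^ 10110100 = 11010101
01100111 ^ 00100011 = 01000100
01111011 ^ 00001000 = 01110011

5c67d632667a20dda2d54473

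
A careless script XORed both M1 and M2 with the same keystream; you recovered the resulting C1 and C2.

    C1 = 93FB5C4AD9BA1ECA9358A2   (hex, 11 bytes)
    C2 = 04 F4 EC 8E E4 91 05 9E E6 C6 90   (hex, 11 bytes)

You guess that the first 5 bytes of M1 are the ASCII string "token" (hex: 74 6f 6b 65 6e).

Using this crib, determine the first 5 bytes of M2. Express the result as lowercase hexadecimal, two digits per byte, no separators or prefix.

First, C1 ⊕ C2 = (M1 ⊕ K) ⊕ (M2 ⊕ K) = M1 ⊕ M2, so the key drops out. Then M2 = (M1 ⊕ M2) ⊕ M1 over the first 5 bytes.
byte 0: (93 XOR 04) XOR 74 = 97 XOR 74 = e3
byte 1: (fb XOR f4) XOR 6f = 0f XOR 6f = 60
byte 2: (5c XOR ec) XOR 6b = b0 XOR 6b = db
byte 3: (4a XOR 8e) XOR 65 = c4 XOR 65 = a1
byte 4: (d9 XOR e4) XOR 6e = 3d XOR 6e = 53

e360dba153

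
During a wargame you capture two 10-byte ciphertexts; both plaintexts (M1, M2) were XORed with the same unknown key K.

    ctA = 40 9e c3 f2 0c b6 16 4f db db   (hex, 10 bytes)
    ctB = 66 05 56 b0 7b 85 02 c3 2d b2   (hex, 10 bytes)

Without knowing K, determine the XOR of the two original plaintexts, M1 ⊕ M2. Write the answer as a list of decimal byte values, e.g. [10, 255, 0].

ctA ⊕ ctB = (M1 ⊕ K) ⊕ (M2 ⊕ K) = M1 ⊕ M2 — the shared key cancels under XOR.
01000000 XOR 01100110 = 00100110
10011110 XOR 00000101 = 10011011
11000011 XOR 01010110 = 10010101
11110010 XOR 10110000 = 01000010
00001100 XOR 01111011 = 01110111
10110110 XOR 10000101 = 00110011
00010110 XOR 00000010 = 00010100
01001111 XOR 11000011 = 10001100
11011011 XOR 00101101 = 11110110
11011011 XOR 10110010 = 01101001

[38, 155, 149, 66, 119, 51, 20, 140, 246, 105]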